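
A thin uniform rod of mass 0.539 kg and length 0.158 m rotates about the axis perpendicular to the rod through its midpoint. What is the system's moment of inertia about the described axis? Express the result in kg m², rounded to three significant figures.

0.00112

I_cm = (1/12)ML² = (1/12)(0.539)(0.158)² = 0.0011213 kg m²; axis through the centre, so I = 0.0011213 kg m².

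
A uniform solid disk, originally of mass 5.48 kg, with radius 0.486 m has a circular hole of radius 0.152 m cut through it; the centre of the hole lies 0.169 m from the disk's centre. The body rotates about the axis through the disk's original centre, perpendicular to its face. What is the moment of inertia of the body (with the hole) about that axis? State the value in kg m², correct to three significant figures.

Unpierced body about its centre: I₀ = (1/2)MR² = (1/2)(5.48)(0.486)² = 0.64718 kg m².
The removed disk has mass m = M·(r/R)² = (5.48)(0.152/0.486)² = 0.53604 kg (same uniform areal density).
Its moment of inertia about the rotation axis (parallel-axis theorem): I_hole = (1/2)mr² + md² = (1/2)(0.53604)(0.152)² + (0.53604)(0.169)² = 0.021502 kg m².
Treating the hole as negative mass, I = I₀ − I_hole = 0.64718 − 0.021502 = 0.62567 kg m².

0.626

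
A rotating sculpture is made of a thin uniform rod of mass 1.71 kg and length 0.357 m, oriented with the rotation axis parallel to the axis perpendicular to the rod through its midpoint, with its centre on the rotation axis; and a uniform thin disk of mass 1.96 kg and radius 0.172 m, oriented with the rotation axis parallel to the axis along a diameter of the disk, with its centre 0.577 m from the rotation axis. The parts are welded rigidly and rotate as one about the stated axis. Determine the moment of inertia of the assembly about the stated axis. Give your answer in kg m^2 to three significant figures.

0.685

Thin rod: I_cm = (1/12)ML² = (1/12)(1.71)(0.357)² = 0.018161 kg m^2; axis through the centre, so I = 0.018161 kg m^2.
Thin disk: I_cm = (1/4)MR² = (1/4)(1.96)(0.172)² = 0.014496 kg m^2; centre at d = 0.577 m, so the parallel axis theorem gives I = 0.014496 + (1.96)(0.577)² = 0.66704 kg m^2.
Total I = 0.018161 + 0.66704 = 0.6852 kg m^2.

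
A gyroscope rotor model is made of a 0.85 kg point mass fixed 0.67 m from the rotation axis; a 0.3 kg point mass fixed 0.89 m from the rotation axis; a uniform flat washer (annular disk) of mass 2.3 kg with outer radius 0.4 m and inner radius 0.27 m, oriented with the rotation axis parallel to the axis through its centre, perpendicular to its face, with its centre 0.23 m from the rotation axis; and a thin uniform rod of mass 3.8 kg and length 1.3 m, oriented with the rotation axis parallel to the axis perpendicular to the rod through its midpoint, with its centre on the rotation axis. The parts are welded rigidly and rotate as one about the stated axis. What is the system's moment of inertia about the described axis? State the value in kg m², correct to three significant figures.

Point mass: I_cm = 0; centre at d = 0.67 m, so I = I_cm + Md² gives I = 0 + (0.85)(0.67)² = 0.38157 kg m².
Point mass: I_cm = 0; centre at d = 0.89 m, so I = I_cm + Md² gives I = 0 + (0.3)(0.89)² = 0.23763 kg m².
Annular disk: I_cm = (1/2)M(R²+r²) = (1/2)(2.3)[(0.4)² + (0.27)²] = 0.26784 kg m²; centre at d = 0.23 m, so I = I_cm + Md² gives I = 0.26784 + (2.3)(0.23)² = 0.38951 kg m².
Thin rod: I_cm = (1/12)ML² = (1/12)(3.8)(1.3)² = 0.53517 kg m²; axis through the centre, so I = 0.53517 kg m².
Total I = 0.38157 + 0.23763 + 0.38951 + 0.53517 = 1.5439 kg m².

1.54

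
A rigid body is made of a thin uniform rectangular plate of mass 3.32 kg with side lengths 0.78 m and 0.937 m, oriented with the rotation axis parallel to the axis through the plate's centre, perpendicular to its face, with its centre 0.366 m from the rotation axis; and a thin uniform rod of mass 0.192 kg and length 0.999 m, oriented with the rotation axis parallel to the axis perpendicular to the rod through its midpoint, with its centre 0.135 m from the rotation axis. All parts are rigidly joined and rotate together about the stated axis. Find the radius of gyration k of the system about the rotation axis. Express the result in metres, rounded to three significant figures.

0.499

Rectangular plate: I_cm = (1/12)M(a²+b²) = (1/12)(3.32)[(0.78)² + (0.937)²] = 0.41123 kg m^2; centre at d = 0.366 m, so I = I_cm + Md² gives I = 0.41123 + (3.32)(0.366)² = 0.85596 kg m^2.
Thin rod: I_cm = (1/12)ML² = (1/12)(0.192)(0.999)² = 0.015968 kg m^2; centre at d = 0.135 m, so I = I_cm + Md² gives I = 0.015968 + (0.192)(0.135)² = 0.019467 kg m^2.
Total I = 0.87543 kg m^2; total mass M = 3.512 kg.
k = √(I/M) = √(0.87543/3.512) = 0.49927 m.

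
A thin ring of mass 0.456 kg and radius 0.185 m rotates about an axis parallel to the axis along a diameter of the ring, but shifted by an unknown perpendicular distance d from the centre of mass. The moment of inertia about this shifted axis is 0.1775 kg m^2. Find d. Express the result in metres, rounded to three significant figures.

0.610

About the centre-of-mass axis, I_cm = (1/2)MR² = (1/2)(0.456)(0.185)² = 0.0078033 kg m^2.
Parallel axis theorem: I = I_cm + Md², so Md² = 0.1775 − 0.0078033 = 0.1697 kg m^2.
d = √(0.1697 / 0.456) = 0.61003 m.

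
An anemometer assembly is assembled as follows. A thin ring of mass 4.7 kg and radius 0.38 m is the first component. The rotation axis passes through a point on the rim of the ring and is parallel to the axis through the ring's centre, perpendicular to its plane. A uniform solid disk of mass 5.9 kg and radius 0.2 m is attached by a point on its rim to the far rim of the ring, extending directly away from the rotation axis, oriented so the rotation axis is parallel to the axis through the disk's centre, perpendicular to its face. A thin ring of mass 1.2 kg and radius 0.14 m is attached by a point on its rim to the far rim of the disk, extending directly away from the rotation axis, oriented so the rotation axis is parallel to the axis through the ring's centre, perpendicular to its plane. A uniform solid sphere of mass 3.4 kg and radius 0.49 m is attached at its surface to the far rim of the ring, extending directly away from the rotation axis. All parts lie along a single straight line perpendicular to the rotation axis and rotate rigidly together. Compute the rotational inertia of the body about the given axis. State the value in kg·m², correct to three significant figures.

22.0

Thin ring: I_cm = MR² = (4.7)(0.38)² = 0.67868 kg·m²; centre at d = 0.38 m, so I = I_cm + Md² gives I = 0.67868 + (4.7)(0.38)² = 1.3574 kg·m².
Solid disk: I_cm = (1/2)MR² = (1/2)(5.9)(0.2)² = 0.118 kg·m²; centre at d = 0.38 + 0.38 + 0.2 = 0.96 m, so I = I_cm + Md² gives I = 0.118 + (5.9)(0.96)² = 5.5554 kg·m².
Thin ring: I_cm = MR² = (1.2)(0.14)² = 0.02352 kg·m²; centre at d = 0.38 + 0.38 + 0.2 + 0.2 + 0.14 = 1.3 m, so I = I_cm + Md² gives I = 0.02352 + (1.2)(1.3)² = 2.0515 kg·m².
Solid sphere: I_cm = (2/5)MR² = (2/5)(3.4)(0.49)² = 0.32654 kg·m²; centre at d = 0.38 + 0.38 + 0.2 + 0.2 + 0.14 + 0.14 + 0.49 = 1.93 m, so I = I_cm + Md² gives I = 0.32654 + (3.4)(1.93)² = 12.991 kg·m².
Total I = 1.3574 + 5.5554 + 2.0515 + 12.991 = 21.956 kg·m².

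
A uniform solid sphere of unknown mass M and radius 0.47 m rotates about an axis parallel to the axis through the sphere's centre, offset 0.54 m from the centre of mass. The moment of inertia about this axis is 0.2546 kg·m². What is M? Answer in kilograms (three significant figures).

0.670

I = I_cm + Md² = (2/5)MR² + Md² = M·[0.4·(0.47)² + (0.54)²] = M·0.37996.
So M = 0.2546 / 0.37996 = 0.67007 kg.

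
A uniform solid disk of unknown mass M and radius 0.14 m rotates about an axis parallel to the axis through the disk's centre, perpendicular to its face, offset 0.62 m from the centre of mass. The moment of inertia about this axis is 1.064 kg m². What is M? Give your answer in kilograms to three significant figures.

I = I_cm + Md² = (1/2)MR² + Md² = M·[0.5·(0.14)² + (0.62)²] = M·0.3942.
So M = 1.064 / 0.3942 = 2.6991 kg.

2.70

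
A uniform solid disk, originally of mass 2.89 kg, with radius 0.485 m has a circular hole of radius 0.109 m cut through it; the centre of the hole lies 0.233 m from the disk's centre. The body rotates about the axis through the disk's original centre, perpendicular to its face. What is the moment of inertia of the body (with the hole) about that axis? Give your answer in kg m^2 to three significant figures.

Unpierced body about its centre: I₀ = (1/2)MR² = (1/2)(2.89)(0.485)² = 0.3399 kg m^2.
The removed disk has mass m = M·(r/R)² = (2.89)(0.109/0.485)² = 0.14597 kg (same uniform areal density).
Its moment of inertia about the rotation axis (parallel-axis theorem): I_hole = (1/2)mr² + md² = (1/2)(0.14597)(0.109)² + (0.14597)(0.233)² = 0.0087918 kg m^2.
Treating the hole as negative mass, I = I₀ − I_hole = 0.3399 − 0.0087918 = 0.33111 kg m^2.

0.331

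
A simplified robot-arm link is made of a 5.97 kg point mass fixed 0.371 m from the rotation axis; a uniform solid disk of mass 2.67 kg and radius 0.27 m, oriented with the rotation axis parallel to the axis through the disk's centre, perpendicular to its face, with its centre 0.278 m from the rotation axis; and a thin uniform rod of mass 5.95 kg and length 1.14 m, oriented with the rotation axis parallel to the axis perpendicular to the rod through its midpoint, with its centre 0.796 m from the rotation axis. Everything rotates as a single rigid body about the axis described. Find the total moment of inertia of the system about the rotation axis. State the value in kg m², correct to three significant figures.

5.54

Point mass: I_cm = 0; centre at d = 0.371 m, so the parallel axis theorem gives I = 0 + (5.97)(0.371)² = 0.82172 kg m².
Solid disk: I_cm = (1/2)MR² = (1/2)(2.67)(0.27)² = 0.097322 kg m²; centre at d = 0.278 m, so the parallel axis theorem gives I = 0.097322 + (2.67)(0.278)² = 0.30367 kg m².
Thin rod: I_cm = (1/12)ML² = (1/12)(5.95)(1.14)² = 0.64438 kg m²; centre at d = 0.796 m, so the parallel axis theorem gives I = 0.64438 + (5.95)(0.796)² = 4.4144 kg m².
Total I = 0.82172 + 0.30367 + 4.4144 = 5.5398 kg m².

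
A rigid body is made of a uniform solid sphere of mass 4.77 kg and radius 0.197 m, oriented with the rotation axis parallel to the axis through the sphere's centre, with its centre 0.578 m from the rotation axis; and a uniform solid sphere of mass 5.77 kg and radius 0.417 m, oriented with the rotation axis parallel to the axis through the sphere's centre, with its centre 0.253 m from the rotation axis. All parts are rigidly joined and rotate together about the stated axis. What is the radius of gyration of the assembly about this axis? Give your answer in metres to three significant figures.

0.481

Solid sphere: I_cm = (2/5)MR² = (2/5)(4.77)(0.197)² = 0.074048 kg·m²; centre at d = 0.578 m, so the parallel axis theorem gives I = 0.074048 + (4.77)(0.578)² = 1.6676 kg·m².
Solid sphere: I_cm = (2/5)MR² = (2/5)(5.77)(0.417)² = 0.40134 kg·m²; centre at d = 0.253 m, so the parallel axis theorem gives I = 0.40134 + (5.77)(0.253)² = 0.77067 kg·m².
Total I = 2.4383 kg·m²; total mass M = 10.54 kg.
k = √(I/M) = √(2.4383/10.54) = 0.48098 m.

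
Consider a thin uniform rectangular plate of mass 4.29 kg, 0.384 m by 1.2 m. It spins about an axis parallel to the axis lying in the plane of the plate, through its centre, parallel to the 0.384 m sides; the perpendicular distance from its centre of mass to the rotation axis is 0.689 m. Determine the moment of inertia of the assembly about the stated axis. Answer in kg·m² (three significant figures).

I_cm = (1/12)Mb² = (1/12)(4.29)(1.2)² = 0.5148 kg·m²; centre at d = 0.689 m, so the parallel axis theorem gives I = 0.5148 + (4.29)(0.689)² = 2.5514 kg·m².

2.55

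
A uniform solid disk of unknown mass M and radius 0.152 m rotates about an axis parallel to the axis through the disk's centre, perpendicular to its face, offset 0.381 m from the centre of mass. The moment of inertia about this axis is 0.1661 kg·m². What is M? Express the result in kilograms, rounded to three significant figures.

1.06

I = I_cm + Md² = (1/2)MR² + Md² = M·[0.5·(0.152)² + (0.381)²] = M·0.15671.
So M = 0.1661 / 0.15671 = 1.0599 kg.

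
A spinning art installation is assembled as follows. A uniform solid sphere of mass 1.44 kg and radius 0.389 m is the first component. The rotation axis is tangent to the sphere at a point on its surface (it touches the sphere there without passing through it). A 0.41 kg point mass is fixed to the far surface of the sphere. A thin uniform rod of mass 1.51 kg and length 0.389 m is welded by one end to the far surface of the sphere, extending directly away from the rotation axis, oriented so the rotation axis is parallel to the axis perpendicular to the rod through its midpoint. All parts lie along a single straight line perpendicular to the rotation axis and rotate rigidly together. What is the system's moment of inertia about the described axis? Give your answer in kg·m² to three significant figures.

Solid sphere: I_cm = (2/5)MR² = (2/5)(1.44)(0.389)² = 0.087161 kg·m²; centre at d = 0.389 m, so I = I_cm + Md² gives I = 0.087161 + (1.44)(0.389)² = 0.30506 kg·m².
Point mass: I_cm = 0; centre at d = 0.389 + 0.389 = 0.778 m, so I = I_cm + Md² gives I = 0 + (0.41)(0.778)² = 0.24817 kg·m².
Thin rod: I_cm = (1/12)ML² = (1/12)(1.51)(0.389)² = 0.019041 kg·m²; centre at d = 0.389 + 0.389 + 0.1945 = 0.9725 m, so I = I_cm + Md² gives I = 0.019041 + (1.51)(0.9725)² = 1.4471 kg·m².
Total I = 0.30506 + 0.24817 + 1.4471 = 2.0004 kg·m².

2.00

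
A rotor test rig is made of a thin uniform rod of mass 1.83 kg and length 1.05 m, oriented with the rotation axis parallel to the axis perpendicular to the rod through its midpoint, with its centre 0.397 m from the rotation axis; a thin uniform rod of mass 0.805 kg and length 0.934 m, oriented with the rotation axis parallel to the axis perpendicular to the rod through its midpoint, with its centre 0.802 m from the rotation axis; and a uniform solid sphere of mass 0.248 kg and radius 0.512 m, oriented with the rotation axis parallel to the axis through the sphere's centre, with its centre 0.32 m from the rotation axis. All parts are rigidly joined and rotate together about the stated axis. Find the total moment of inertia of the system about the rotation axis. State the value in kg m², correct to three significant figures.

1.08

Thin rod: I_cm = (1/12)ML² = (1/12)(1.83)(1.05)² = 0.16813 kg m²; centre at d = 0.397 m, so I = I_cm + Md² gives I = 0.16813 + (1.83)(0.397)² = 0.45656 kg m².
Thin rod: I_cm = (1/12)ML² = (1/12)(0.805)(0.934)² = 0.058521 kg m²; centre at d = 0.802 m, so I = I_cm + Md² gives I = 0.058521 + (0.805)(0.802)² = 0.5763 kg m².
Solid sphere: I_cm = (2/5)MR² = (2/5)(0.248)(0.512)² = 0.026005 kg m²; centre at d = 0.32 m, so I = I_cm + Md² gives I = 0.026005 + (0.248)(0.32)² = 0.0514 kg m².
Total I = 0.45656 + 0.5763 + 0.0514 = 1.0843 kg m².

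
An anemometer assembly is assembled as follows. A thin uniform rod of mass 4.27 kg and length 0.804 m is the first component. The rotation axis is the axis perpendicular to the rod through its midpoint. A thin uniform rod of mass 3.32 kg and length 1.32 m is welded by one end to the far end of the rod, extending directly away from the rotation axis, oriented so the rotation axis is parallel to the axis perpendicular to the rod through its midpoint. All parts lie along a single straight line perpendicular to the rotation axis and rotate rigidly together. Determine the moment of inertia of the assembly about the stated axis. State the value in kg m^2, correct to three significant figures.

Thin rod: I_cm = (1/12)ML² = (1/12)(4.27)(0.804)² = 0.23002 kg m^2; axis through the centre, so I = 0.23002 kg m^2.
Thin rod: I_cm = (1/12)ML² = (1/12)(3.32)(1.32)² = 0.48206 kg m^2; centre at d = 0.402 + 0.66 = 1.062 m, so the parallel axis theorem gives I = 0.48206 + (3.32)(1.062)² = 4.2265 kg m^2.
Total I = 0.23002 + 4.2265 = 4.4565 kg m^2.

4.46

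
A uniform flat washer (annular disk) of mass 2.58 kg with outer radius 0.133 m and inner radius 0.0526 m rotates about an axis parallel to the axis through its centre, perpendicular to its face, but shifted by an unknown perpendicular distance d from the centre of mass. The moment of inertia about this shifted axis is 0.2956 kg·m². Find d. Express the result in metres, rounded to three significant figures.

0.323

About the centre-of-mass axis, I_cm = (1/2)M(R²+r²) = (1/2)(2.58)[(0.133)² + (0.0526)²] = 0.026388 kg·m².
Parallel axis theorem: I = I_cm + Md², so Md² = 0.2956 − 0.026388 = 0.26921 kg·m².
d = √(0.26921 / 2.58) = 0.32303 m.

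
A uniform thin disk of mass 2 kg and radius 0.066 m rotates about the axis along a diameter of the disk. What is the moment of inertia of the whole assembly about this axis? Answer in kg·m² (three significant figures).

0.00218

I_cm = (1/4)MR² = (1/4)(2)(0.066)² = 0.002178 kg·m²; axis through the centre, so I = 0.002178 kg·m².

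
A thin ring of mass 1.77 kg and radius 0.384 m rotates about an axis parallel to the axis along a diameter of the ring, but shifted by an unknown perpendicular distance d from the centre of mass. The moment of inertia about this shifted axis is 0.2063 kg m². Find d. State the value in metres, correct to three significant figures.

About the centre-of-mass axis, I_cm = (1/2)MR² = (1/2)(1.77)(0.384)² = 0.1305 kg m².
Parallel axis theorem: I = I_cm + Md², so Md² = 0.2063 − 0.1305 = 0.075801 kg m².
d = √(0.075801 / 1.77) = 0.20694 m.

0.207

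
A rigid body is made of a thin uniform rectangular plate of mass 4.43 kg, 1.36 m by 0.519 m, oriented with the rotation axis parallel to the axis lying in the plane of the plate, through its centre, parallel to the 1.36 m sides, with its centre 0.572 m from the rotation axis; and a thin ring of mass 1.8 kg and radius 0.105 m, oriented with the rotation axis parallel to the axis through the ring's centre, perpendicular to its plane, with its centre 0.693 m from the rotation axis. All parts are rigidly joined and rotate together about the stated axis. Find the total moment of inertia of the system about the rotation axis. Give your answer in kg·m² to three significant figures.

Rectangular plate: I_cm = (1/12)Mb² = (1/12)(4.43)(0.519)² = 0.099439 kg·m²; centre at d = 0.572 m, so the parallel axis theorem gives I = 0.099439 + (4.43)(0.572)² = 1.5489 kg·m².
Thin ring: I_cm = MR² = (1.8)(0.105)² = 0.019845 kg·m²; centre at d = 0.693 m, so the parallel axis theorem gives I = 0.019845 + (1.8)(0.693)² = 0.88429 kg·m².
Total I = 1.5489 + 0.88429 = 2.4332 kg·m².

2.43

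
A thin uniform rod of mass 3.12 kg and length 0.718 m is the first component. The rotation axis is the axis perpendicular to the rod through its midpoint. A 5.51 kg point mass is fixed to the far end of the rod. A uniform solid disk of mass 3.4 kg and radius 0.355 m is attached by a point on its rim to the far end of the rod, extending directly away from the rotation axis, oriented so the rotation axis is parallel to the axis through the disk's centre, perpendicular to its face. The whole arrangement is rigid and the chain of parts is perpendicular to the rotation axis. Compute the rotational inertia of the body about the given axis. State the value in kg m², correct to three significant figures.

2.79

Thin rod: I_cm = (1/12)ML² = (1/12)(3.12)(0.718)² = 0.13404 kg m²; axis through the centre, so I = 0.13404 kg m².
Point mass: I_cm = 0; centre at d = 0.359 m, so I = I_cm + Md² gives I = 0 + (5.51)(0.359)² = 0.71013 kg m².
Solid disk: I_cm = (1/2)MR² = (1/2)(3.4)(0.355)² = 0.21424 kg m²; centre at d = 0.359 + 0.355 = 0.714 m, so I = I_cm + Md² gives I = 0.21424 + (3.4)(0.714)² = 1.9475 kg m².
Total I = 0.13404 + 0.71013 + 1.9475 = 2.7917 kg m².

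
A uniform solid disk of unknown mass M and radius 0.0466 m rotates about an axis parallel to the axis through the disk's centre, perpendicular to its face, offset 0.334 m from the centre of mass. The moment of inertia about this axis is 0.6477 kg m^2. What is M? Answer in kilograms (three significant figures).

I = I_cm + Md² = (1/2)MR² + Md² = M·[0.5·(0.0466)² + (0.334)²] = M·0.11264.
So M = 0.6477 / 0.11264 = 5.7501 kg.

5.75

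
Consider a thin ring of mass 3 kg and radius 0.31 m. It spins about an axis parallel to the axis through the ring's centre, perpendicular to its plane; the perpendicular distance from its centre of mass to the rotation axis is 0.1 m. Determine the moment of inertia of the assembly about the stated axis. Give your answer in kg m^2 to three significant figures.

0.318

I_cm = MR² = (3)(0.31)² = 0.2883 kg m^2; centre at d = 0.1 m, so the parallel axis theorem gives I = 0.2883 + (3)(0.1)² = 0.3183 kg m^2.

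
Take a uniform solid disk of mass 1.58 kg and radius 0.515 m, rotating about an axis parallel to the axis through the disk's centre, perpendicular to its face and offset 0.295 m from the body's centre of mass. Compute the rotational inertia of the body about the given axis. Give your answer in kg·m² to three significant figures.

0.347

I_cm = (1/2)MR² = (1/2)(1.58)(0.515)² = 0.20953 kg·m²; centre at d = 0.295 m, so the parallel axis theorem gives I = 0.20953 + (1.58)(0.295)² = 0.34703 kg·m².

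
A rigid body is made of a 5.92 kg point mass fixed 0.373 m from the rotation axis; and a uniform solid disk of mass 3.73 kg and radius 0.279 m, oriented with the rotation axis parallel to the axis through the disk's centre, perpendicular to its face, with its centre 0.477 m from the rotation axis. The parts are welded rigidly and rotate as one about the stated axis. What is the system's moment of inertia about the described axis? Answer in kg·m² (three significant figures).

Point mass: I_cm = 0; centre at d = 0.373 m, so the parallel axis theorem gives I = 0 + (5.92)(0.373)² = 0.82364 kg·m².
Solid disk: I_cm = (1/2)MR² = (1/2)(3.73)(0.279)² = 0.14517 kg·m²; centre at d = 0.477 m, so the parallel axis theorem gives I = 0.14517 + (3.73)(0.477)² = 0.99386 kg·m².
Total I = 0.82364 + 0.99386 = 1.8175 kg·m².

1.82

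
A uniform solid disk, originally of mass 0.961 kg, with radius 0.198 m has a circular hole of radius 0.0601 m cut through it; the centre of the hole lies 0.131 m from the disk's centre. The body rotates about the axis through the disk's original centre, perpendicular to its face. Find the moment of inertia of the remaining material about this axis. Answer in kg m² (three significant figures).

Unpierced body about its centre: I₀ = (1/2)MR² = (1/2)(0.961)(0.198)² = 0.018838 kg m².
The removed disk has mass m = M·(r/R)² = (0.961)(0.0601/0.198)² = 0.08854 kg (same uniform areal density).
Its moment of inertia about the rotation axis (parallel-axis theorem): I_hole = (1/2)mr² + md² = (1/2)(0.08854)(0.0601)² + (0.08854)(0.131)² = 0.0016793 kg m².
Treating the hole as negative mass, I = I₀ − I_hole = 0.018838 − 0.0016793 = 0.017158 kg m².

0.0172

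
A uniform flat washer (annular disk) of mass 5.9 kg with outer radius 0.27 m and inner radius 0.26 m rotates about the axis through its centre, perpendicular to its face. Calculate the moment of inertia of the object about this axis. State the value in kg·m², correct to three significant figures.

I_cm = (1/2)M(R²+r²) = (1/2)(5.9)[(0.27)² + (0.26)²] = 0.41448 kg·m²; axis through the centre, so I = 0.41448 kg·m².

0.414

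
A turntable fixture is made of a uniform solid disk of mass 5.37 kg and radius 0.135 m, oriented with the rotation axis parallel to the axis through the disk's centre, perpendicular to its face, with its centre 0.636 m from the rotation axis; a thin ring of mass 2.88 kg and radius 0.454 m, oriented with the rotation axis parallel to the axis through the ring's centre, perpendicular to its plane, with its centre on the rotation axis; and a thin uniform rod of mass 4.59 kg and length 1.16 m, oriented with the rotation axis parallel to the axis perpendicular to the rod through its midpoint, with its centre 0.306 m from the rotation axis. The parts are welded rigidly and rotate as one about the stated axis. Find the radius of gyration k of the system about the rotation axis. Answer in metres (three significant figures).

0.541

Solid disk: I_cm = (1/2)MR² = (1/2)(5.37)(0.135)² = 0.048934 kg m^2; centre at d = 0.636 m, so the parallel axis theorem gives I = 0.048934 + (5.37)(0.636)² = 2.2211 kg m^2.
Thin ring: I_cm = MR² = (2.88)(0.454)² = 0.59361 kg m^2; axis through the centre, so I = 0.59361 kg m^2.
Thin rod: I_cm = (1/12)ML² = (1/12)(4.59)(1.16)² = 0.51469 kg m^2; centre at d = 0.306 m, so the parallel axis theorem gives I = 0.51469 + (4.59)(0.306)² = 0.94448 kg m^2.
Total I = 3.7592 kg m^2; total mass M = 12.84 kg.
k = √(I/M) = √(3.7592/12.84) = 0.54108 m.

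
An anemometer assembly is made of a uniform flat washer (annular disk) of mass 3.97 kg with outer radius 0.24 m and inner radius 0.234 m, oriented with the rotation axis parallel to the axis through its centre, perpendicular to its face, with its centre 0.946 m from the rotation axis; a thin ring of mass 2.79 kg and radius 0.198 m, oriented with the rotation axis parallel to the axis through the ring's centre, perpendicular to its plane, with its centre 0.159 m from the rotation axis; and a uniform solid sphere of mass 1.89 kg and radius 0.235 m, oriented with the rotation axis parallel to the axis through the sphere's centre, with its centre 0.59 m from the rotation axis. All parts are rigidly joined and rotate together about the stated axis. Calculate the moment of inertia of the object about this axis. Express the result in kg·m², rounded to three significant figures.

4.66

Annular disk: I_cm = (1/2)M(R²+r²) = (1/2)(3.97)[(0.24)² + (0.234)²] = 0.22303 kg·m²; centre at d = 0.946 m, so the parallel axis theorem gives I = 0.22303 + (3.97)(0.946)² = 3.7758 kg·m².
Thin ring: I_cm = MR² = (2.79)(0.198)² = 0.10938 kg·m²; centre at d = 0.159 m, so the parallel axis theorem gives I = 0.10938 + (2.79)(0.159)² = 0.17991 kg·m².
Solid sphere: I_cm = (2/5)MR² = (2/5)(1.89)(0.235)² = 0.04175 kg·m²; centre at d = 0.59 m, so the parallel axis theorem gives I = 0.04175 + (1.89)(0.59)² = 0.69966 kg·m².
Total I = 3.7758 + 0.17991 + 0.69966 = 4.6554 kg·m².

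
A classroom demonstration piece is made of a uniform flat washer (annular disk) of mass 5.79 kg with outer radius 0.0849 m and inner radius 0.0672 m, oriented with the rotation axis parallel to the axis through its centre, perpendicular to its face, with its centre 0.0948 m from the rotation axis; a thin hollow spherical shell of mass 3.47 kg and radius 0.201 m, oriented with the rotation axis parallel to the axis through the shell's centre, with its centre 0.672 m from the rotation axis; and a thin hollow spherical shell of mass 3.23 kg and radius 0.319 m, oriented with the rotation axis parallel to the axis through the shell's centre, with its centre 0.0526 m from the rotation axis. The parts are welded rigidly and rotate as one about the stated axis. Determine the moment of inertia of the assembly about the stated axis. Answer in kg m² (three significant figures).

Annular disk: I_cm = (1/2)M(R²+r²) = (1/2)(5.79)[(0.0849)² + (0.0672)²] = 0.033941 kg m²; centre at d = 0.0948 m, so I = I_cm + Md² gives I = 0.033941 + (5.79)(0.0948)² = 0.085976 kg m².
Spherical shell: I_cm = (2/3)MR² = (2/3)(3.47)(0.201)² = 0.093461 kg m²; centre at d = 0.672 m, so I = I_cm + Md² gives I = 0.093461 + (3.47)(0.672)² = 1.6605 kg m².
Spherical shell: I_cm = (2/3)MR² = (2/3)(3.23)(0.319)² = 0.21913 kg m²; centre at d = 0.0526 m, so I = I_cm + Md² gives I = 0.21913 + (3.23)(0.0526)² = 0.22806 kg m².
Total I = 0.085976 + 1.6605 + 0.22806 = 1.9745 kg m².

1.97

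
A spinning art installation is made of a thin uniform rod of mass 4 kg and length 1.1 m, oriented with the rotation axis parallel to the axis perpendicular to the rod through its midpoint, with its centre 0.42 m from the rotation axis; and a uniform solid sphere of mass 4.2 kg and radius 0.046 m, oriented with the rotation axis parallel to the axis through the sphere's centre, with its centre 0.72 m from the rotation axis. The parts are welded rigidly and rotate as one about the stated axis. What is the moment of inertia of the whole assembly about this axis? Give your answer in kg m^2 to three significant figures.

Thin rod: I_cm = (1/12)ML² = (1/12)(4)(1.1)² = 0.40333 kg m^2; centre at d = 0.42 m, so the parallel axis theorem gives I = 0.40333 + (4)(0.42)² = 1.1089 kg m^2.
Solid sphere: I_cm = (2/5)MR² = (2/5)(4.2)(0.046)² = 0.0035549 kg m^2; centre at d = 0.72 m, so the parallel axis theorem gives I = 0.0035549 + (4.2)(0.72)² = 2.1808 kg m^2.
Total I = 1.1089 + 2.1808 = 3.2898 kg m^2.

3.29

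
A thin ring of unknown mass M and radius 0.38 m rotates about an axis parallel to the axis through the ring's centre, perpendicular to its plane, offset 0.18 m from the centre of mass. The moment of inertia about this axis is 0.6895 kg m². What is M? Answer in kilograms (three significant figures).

3.90

I = I_cm + Md² = MR² + Md² = M·[1·(0.38)² + (0.18)²] = M·0.1768.
So M = 0.6895 / 0.1768 = 3.8999 kg.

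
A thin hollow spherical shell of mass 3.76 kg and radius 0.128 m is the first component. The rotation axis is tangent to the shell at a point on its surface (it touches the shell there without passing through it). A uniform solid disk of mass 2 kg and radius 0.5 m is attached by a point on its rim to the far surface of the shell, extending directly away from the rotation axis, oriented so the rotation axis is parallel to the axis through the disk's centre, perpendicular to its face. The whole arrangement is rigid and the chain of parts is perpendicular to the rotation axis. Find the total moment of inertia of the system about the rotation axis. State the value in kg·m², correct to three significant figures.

1.50

Spherical shell: I_cm = (2/3)MR² = (2/3)(3.76)(0.128)² = 0.041069 kg·m²; centre at d = 0.128 m, so the parallel axis theorem gives I = 0.041069 + (3.76)(0.128)² = 0.10267 kg·m².
Solid disk: I_cm = (1/2)MR² = (1/2)(2)(0.5)² = 0.25 kg·m²; centre at d = 0.128 + 0.128 + 0.5 = 0.756 m, so the parallel axis theorem gives I = 0.25 + (2)(0.756)² = 1.3931 kg·m².
Total I = 0.10267 + 1.3931 = 1.4957 kg·m².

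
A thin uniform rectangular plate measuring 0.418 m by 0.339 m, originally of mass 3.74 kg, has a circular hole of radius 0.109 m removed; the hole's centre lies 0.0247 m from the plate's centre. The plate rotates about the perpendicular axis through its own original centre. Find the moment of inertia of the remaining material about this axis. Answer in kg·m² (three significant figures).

0.0838

Unpierced body about its centre: I₀ = (1/12)M(a²+b²) = (1/12)(3.74)[(0.418)² + (0.339)²] = 0.090273 kg·m².
The removed disk has mass m = M·πr²/(ab) = (3.74)·π(0.109)²/(0.418·0.339) = 0.98514 kg (same uniform areal density).
Its moment of inertia about the rotation axis (parallel-axis theorem): I_hole = (1/2)mr² + md² = (1/2)(0.98514)(0.109)² + (0.98514)(0.0247)² = 0.0064533 kg·m².
Treating the hole as negative mass, I = I₀ − I_hole = 0.090273 − 0.0064533 = 0.083819 kg·m².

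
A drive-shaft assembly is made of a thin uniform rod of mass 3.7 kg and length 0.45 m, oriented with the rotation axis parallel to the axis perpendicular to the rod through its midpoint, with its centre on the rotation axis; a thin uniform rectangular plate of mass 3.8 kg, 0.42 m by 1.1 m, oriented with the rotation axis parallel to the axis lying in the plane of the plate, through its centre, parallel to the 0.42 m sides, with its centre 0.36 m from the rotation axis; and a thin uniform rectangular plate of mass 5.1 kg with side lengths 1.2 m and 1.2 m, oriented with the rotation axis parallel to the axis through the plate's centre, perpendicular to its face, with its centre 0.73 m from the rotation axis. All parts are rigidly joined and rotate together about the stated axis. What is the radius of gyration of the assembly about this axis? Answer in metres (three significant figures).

0.622

Thin rod: I_cm = (1/12)ML² = (1/12)(3.7)(0.45)² = 0.062438 kg m^2; axis through the centre, so I = 0.062438 kg m^2.
Rectangular plate: I_cm = (1/12)Mb² = (1/12)(3.8)(1.1)² = 0.38317 kg m^2; centre at d = 0.36 m, so I = I_cm + Md² gives I = 0.38317 + (3.8)(0.36)² = 0.87565 kg m^2.
Rectangular plate: I_cm = (1/12)M(a²+b²) = (1/12)(5.1)[(1.2)² + (1.2)²] = 1.224 kg m^2; centre at d = 0.73 m, so I = I_cm + Md² gives I = 1.224 + (5.1)(0.73)² = 3.9418 kg m^2.
Total I = 4.8799 kg m^2; total mass M = 12.6 kg.
k = √(I/M) = √(4.8799/12.6) = 0.62233 m.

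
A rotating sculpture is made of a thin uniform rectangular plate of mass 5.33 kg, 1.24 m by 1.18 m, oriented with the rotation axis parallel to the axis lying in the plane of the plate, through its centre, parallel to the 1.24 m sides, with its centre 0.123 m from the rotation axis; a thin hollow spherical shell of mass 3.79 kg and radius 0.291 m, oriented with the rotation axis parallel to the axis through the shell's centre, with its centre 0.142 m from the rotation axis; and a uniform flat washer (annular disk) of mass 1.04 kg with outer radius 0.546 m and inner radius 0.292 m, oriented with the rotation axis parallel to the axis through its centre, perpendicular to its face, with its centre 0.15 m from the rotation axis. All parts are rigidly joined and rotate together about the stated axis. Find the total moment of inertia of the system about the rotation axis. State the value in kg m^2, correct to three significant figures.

1.21

Rectangular plate: I_cm = (1/12)Mb² = (1/12)(5.33)(1.18)² = 0.61846 kg m^2; centre at d = 0.123 m, so I = I_cm + Md² gives I = 0.61846 + (5.33)(0.123)² = 0.6991 kg m^2.
Spherical shell: I_cm = (2/3)MR² = (2/3)(3.79)(0.291)² = 0.21396 kg m^2; centre at d = 0.142 m, so I = I_cm + Md² gives I = 0.21396 + (3.79)(0.142)² = 0.29038 kg m^2.
Annular disk: I_cm = (1/2)M(R²+r²) = (1/2)(1.04)[(0.546)² + (0.292)²] = 0.19936 kg m^2; centre at d = 0.15 m, so I = I_cm + Md² gives I = 0.19936 + (1.04)(0.15)² = 0.22276 kg m^2.
Total I = 0.6991 + 0.29038 + 0.22276 = 1.2122 kg m^2.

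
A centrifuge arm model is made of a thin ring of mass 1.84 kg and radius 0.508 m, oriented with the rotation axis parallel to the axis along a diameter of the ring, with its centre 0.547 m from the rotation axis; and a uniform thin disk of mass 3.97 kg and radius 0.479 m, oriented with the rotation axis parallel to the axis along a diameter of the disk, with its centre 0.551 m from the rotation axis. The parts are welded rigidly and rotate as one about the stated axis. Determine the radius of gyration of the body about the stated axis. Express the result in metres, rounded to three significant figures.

0.618

Thin ring: I_cm = (1/2)MR² = (1/2)(1.84)(0.508)² = 0.23742 kg m^2; centre at d = 0.547 m, so the parallel axis theorem gives I = 0.23742 + (1.84)(0.547)² = 0.78796 kg m^2.
Thin disk: I_cm = (1/4)MR² = (1/4)(3.97)(0.479)² = 0.22772 kg m^2; centre at d = 0.551 m, so the parallel axis theorem gives I = 0.22772 + (3.97)(0.551)² = 1.433 kg m^2.
Total I = 2.221 kg m^2; total mass M = 5.81 kg.
k = √(I/M) = √(2.221/5.81) = 0.61828 m.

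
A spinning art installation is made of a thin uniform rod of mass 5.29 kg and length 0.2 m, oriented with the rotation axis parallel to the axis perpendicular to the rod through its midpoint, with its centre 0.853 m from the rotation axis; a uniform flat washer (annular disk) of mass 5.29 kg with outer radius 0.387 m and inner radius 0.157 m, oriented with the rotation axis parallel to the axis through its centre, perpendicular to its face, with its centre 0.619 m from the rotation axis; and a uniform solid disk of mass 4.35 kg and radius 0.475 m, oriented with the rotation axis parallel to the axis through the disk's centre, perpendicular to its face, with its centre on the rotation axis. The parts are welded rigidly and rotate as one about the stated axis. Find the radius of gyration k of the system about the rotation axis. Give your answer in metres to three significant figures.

0.677

Thin rod: I_cm = (1/12)ML² = (1/12)(5.29)(0.2)² = 0.017633 kg m^2; centre at d = 0.853 m, so the parallel axis theorem gives I = 0.017633 + (5.29)(0.853)² = 3.8667 kg m^2.
Annular disk: I_cm = (1/2)M(R²+r²) = (1/2)(5.29)[(0.387)² + (0.157)²] = 0.46134 kg m^2; centre at d = 0.619 m, so the parallel axis theorem gives I = 0.46134 + (5.29)(0.619)² = 2.4883 kg m^2.
Solid disk: I_cm = (1/2)MR² = (1/2)(4.35)(0.475)² = 0.49073 kg m^2; axis through the centre, so I = 0.49073 kg m^2.
Total I = 6.8457 kg m^2; total mass M = 14.93 kg.
k = √(I/M) = √(6.8457/14.93) = 0.67714 m.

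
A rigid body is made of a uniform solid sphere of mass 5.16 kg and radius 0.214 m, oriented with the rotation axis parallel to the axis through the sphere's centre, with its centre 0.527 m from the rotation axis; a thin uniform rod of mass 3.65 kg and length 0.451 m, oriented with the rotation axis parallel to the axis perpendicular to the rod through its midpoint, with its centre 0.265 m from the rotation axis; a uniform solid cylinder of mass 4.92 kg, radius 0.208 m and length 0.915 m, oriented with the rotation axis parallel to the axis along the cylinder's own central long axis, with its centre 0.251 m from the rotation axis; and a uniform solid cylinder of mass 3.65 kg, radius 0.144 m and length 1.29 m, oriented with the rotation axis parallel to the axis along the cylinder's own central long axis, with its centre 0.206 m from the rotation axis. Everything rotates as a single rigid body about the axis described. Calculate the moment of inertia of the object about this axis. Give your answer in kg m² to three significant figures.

2.45

Solid sphere: I_cm = (2/5)MR² = (2/5)(5.16)(0.214)² = 0.094523 kg m²; centre at d = 0.527 m, so I = I_cm + Md² gives I = 0.094523 + (5.16)(0.527)² = 1.5276 kg m².
Thin rod: I_cm = (1/12)ML² = (1/12)(3.65)(0.451)² = 0.061868 kg m²; centre at d = 0.265 m, so I = I_cm + Md² gives I = 0.061868 + (3.65)(0.265)² = 0.31819 kg m².
Solid cylinder: I_cm = (1/2)MR² = (1/2)(4.92)(0.208)² = 0.10643 kg m²; centre at d = 0.251 m, so I = I_cm + Md² gives I = 0.10643 + (4.92)(0.251)² = 0.41639 kg m².
Solid cylinder: I_cm = (1/2)MR² = (1/2)(3.65)(0.144)² = 0.037843 kg m²; centre at d = 0.206 m, so I = I_cm + Md² gives I = 0.037843 + (3.65)(0.206)² = 0.19273 kg m².
Total I = 1.5276 + 0.31819 + 0.41639 + 0.19273 = 2.4549 kg m².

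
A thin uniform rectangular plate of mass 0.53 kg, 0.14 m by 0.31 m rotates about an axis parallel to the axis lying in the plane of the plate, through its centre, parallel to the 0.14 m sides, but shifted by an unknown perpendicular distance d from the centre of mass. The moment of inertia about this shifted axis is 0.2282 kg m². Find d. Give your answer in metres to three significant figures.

0.650

About the centre-of-mass axis, I_cm = (1/12)Mb² = (1/12)(0.53)(0.31)² = 0.0042444 kg m².
Parallel axis theorem: I = I_cm + Md², so Md² = 0.2282 − 0.0042444 = 0.22396 kg m².
d = √(0.22396 / 0.53) = 0.65004 m.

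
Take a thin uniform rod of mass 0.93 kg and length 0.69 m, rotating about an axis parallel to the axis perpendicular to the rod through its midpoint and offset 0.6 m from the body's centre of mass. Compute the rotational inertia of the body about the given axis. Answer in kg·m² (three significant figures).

I_cm = (1/12)ML² = (1/12)(0.93)(0.69)² = 0.036898 kg·m²; centre at d = 0.6 m, so I = I_cm + Md² gives I = 0.036898 + (0.93)(0.6)² = 0.3717 kg·m².

0.372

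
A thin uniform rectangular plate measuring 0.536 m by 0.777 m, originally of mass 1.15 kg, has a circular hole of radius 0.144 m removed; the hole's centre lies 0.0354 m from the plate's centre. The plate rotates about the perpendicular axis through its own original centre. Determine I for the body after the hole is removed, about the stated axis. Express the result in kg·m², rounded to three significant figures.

0.0833

Unpierced body about its centre: I₀ = (1/12)M(a²+b²) = (1/12)(1.15)[(0.536)² + (0.777)²] = 0.08539 kg·m².
The removed disk has mass m = M·πr²/(ab) = (1.15)·π(0.144)²/(0.536·0.777) = 0.17988 kg (same uniform areal density).
Its moment of inertia about the rotation axis (parallel-axis theorem): I_hole = (1/2)mr² + md² = (1/2)(0.17988)(0.144)² + (0.17988)(0.0354)² = 0.0020904 kg·m².
Treating the hole as negative mass, I = I₀ − I_hole = 0.08539 − 0.0020904 = 0.083299 kg·m².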